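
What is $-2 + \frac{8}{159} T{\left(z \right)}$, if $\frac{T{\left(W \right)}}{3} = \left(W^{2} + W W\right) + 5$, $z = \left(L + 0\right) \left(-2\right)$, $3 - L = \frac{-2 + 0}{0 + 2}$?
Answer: $\frac{958}{53} \approx 18.075$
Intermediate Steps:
$L = 4$ ($L = 3 - \frac{-2 + 0}{0 + 2} = 3 - - \frac{2}{2} = 3 - \left(-2\right) \frac{1}{2} = 3 - -1 = 3 + 1 = 4$)
$z = -8$ ($z = \left(4 + 0\right) \left(-2\right) = 4 \left(-2\right) = -8$)
$T{\left(W \right)} = 15 + 6 W^{2}$ ($T{\left(W \right)} = 3 \left(\left(W^{2} + W W\right) + 5\right) = 3 \left(\left(W^{2} + W^{2}\right) + 5\right) = 3 \left(2 W^{2} + 5\right) = 3 \left(5 + 2 W^{2}\right) = 15 + 6 W^{2}$)
$-2 + \frac{8}{159} T{\left(z \right)} = -2 + \frac{8}{159} \left(15 + 6 \left(-8\right)^{2}\right) = -2 + 8 \cdot \frac{1}{159} \left(15 + 6 \cdot 64\right) = -2 + \frac{8 \left(15 + 384\right)}{159} = -2 + \frac{8}{159} \cdot 399 = -2 + \frac{1064}{53} = \frac{958}{53}$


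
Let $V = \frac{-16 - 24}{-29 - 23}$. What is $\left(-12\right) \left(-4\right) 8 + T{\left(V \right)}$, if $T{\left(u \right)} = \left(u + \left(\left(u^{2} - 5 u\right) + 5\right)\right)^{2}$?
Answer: $\frac{11148049}{28561} \approx 390.32$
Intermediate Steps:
$V = \frac{10}{13}$ ($V = - \frac{40}{-52} = \left(-40\right) \left(- \frac{1}{52}\right) = \frac{10}{13} \approx 0.76923$)
$T{\left(u \right)} = \left(5 + u^{2} - 4 u\right)^{2}$ ($T{\left(u \right)} = \left(u + \left(5 + u^{2} - 5 u\right)\right)^{2} = \left(5 + u^{2} - 4 u\right)^{2}$)
$\left(-12\right) \left(-4\right) 8 + T{\left(V \right)} = \left(-12\right) \left(-4\right) 8 + \left(5 + \left(\frac{10}{13}\right)^{2} - \frac{40}{13}\right)^{2} = 48 \cdot 8 + \left(5 + \frac{100}{169} - \frac{40}{13}\right)^{2} = 384 + \left(\frac{425}{169}\right)^{2} = 384 + \frac{180625}{28561} = \frac{11148049}{28561}$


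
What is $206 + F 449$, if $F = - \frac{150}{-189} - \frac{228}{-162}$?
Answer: $\frac{225718}{189} \approx 1194.3$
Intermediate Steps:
$F = \frac{416}{189}$ ($F = \left(-150\right) \left(- \frac{1}{189}\right) - - \frac{38}{27} = \frac{50}{63} + \frac{38}{27} = \frac{416}{189} \approx 2.2011$)
$206 + F 449 = 206 + \frac{416}{189} \cdot 449 = 206 + \frac{186784}{189} = \frac{225718}{189}$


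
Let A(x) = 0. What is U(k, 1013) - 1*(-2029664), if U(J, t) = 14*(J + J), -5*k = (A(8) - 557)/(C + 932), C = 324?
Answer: 3186576379/1570 ≈ 2.0297e+6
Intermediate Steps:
k = 557/6280 (k = -(0 - 557)/(5*(324 + 932)) = -(-557)/(5*1256) = -⅕*(-557/1256) = 557/6280 ≈ 0.088694)
U(J, t) = 28*J (U(J, t) = 14*(2*J) = 28*J)
U(k, 1013) - 1*(-2029664) = 28*(557/6280) - 1*(-2029664) = 3899/1570 + 2029664 = 3186576379/1570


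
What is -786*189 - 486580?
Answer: -635134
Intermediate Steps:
-786*189 - 486580 = -148554 - 486580 = -635134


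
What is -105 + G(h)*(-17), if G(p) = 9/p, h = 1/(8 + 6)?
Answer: -2247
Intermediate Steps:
h = 1/14 ≈ 0.071429
-105 + G(h)*(-17) = -105 + (9/(1/14))*(-17) = -105 + (9*14)*(-17) = -105 + 126*(-17) = -105 - 2142 = -2247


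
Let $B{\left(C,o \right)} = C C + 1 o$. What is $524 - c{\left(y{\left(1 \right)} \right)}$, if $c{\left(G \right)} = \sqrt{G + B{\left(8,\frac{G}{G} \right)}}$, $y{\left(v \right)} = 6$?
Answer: $524 - \sqrt{71} \approx 515.57$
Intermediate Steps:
$B{\left(C,o \right)} = o + C^{2}$ ($B{\left(C,o \right)} = C^{2} + o = o + C^{2}$)
$c{\left(G \right)} = \sqrt{65 + G}$ ($c{\left(G \right)} = \sqrt{G + \left(\frac{G}{G} + 8^{2}\right)} = \sqrt{G + \left(1 + 64\right)} = \sqrt{G + 65} = \sqrt{65 + G}$)
$524 - c{\left(y{\left(1 \right)} \right)} = 524 - \sqrt{65 + 6} = 524 - \sqrt{71}$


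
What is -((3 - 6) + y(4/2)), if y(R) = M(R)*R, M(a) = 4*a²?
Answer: -29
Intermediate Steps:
y(R) = 4*R³ (y(R) = (4*R²)*R = 4*R³)
-((3 - 6) + y(4/2)) = -((3 - 6) + 4*(4/2)³) = -(-3 + 4*(4*(½))³) = -(-3 + 4*2³) = -(-3 + 4*8) = -(-3 + 32) = -1*29 = -29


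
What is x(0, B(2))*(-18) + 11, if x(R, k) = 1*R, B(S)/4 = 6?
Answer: 11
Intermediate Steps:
B(S) = 24 (B(S) = 4*6 = 24)
x(R, k) = R
x(0, B(2))*(-18) + 11 = 0*(-18) + 11 = 0 + 11 = 11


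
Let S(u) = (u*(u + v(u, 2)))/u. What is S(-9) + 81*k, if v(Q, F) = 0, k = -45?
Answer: -3654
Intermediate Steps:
S(u) = u (S(u) = (u*(u + 0))/u = (u*u)/u = u²/u = u)
S(-9) + 81*k = -9 + 81*(-45) = -9 - 3645 = -3654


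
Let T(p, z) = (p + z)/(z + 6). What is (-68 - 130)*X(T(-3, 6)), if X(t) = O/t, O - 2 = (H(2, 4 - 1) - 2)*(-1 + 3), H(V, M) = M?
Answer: -3168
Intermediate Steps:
T(p, z) = (p + z)/(6 + z)
O = 4 (O = 2 + ((4 - 1) - 2)*(-1 + 3) = 2 + (3 - 2)*2 = 2 + 1*2 = 2 + 2 = 4)
X(t) = 4/t
(-68 - 130)*X(T(-3, 6)) = (-68 - 130)*(4/(((-3 + 6)/(6 + 6)))) = -792/(3/12) = -792/((1/12)*3) = -792/¼ = -792*4 = -198*16 = -3168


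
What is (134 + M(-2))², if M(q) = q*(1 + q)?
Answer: 18496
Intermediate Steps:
(134 + M(-2))² = (134 - 2*(1 - 2))² = (134 - 2*(-1))² = (134 + 2)² = 136² = 18496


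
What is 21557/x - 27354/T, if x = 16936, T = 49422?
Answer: 100353785/139501832 ≈ 0.71937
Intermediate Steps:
21557/x - 27354/T = 21557/16936 - 27354/49422 = 21557*(1/16936) - 27354*1/49422 = 21557/16936 - 4559/8237 = 100353785/139501832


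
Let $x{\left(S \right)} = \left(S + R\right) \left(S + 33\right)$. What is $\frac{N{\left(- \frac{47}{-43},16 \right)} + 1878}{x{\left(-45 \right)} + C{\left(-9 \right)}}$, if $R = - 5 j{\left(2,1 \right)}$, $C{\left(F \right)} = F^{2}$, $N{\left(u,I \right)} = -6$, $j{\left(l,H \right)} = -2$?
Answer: $\frac{624}{167} \approx 3.7365$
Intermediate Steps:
$R = 10$ ($R = \left(-5\right) \left(-2\right) = 10$)
$x{\left(S \right)} = \left(10 + S\right) \left(33 + S\right)$ ($x{\left(S \right)} = \left(S + 10\right) \left(S + 33\right) = \left(10 + S\right) \left(33 + S\right)$)
$\frac{N{\left(- \frac{47}{-43},16 \right)} + 1878}{x{\left(-45 \right)} + C{\left(-9 \right)}} = \frac{-6 + 1878}{\left(330 + \left(-45\right)^{2} + 43 \left(-45\right)\right) + \left(-9\right)^{2}} = \frac{1872}{\left(330 + 2025 - 1935\right) + 81} = \frac{1872}{420 + 81} = \frac{1872}{501} = 1872 \cdot \frac{1}{501} = \frac{624}{167}$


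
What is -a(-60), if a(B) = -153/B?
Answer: -51/20 ≈ -2.5500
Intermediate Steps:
-a(-60) = -(-153)/(-60) = -(-153)*(-1)/60 = -1*51/20 = -51/20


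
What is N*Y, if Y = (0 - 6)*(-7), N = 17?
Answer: 714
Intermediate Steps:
Y = 42 (Y = -6*(-7) = 42)
N*Y = 17*42 = 714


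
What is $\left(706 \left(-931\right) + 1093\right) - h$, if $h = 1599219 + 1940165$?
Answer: $-4195577$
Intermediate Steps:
$h = 3539384$
$\left(706 \left(-931\right) + 1093\right) - h = \left(706 \left(-931\right) + 1093\right) - 3539384 = \left(-657286 + 1093\right) - 3539384 = -656193 - 3539384 = -4195577$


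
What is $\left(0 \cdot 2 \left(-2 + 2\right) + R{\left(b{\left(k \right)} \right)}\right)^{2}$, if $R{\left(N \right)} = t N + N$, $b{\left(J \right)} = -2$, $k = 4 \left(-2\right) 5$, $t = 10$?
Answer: $484$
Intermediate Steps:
$k = -40$ ($k = \left(-8\right) 5 = -40$)
$R{\left(N \right)} = 11 N$ ($R{\left(N \right)} = 10 N + N = 11 N$)
$\left(0 \cdot 2 \left(-2 + 2\right) + R{\left(b{\left(k \right)} \right)}\right)^{2} = \left(0 \cdot 2 \left(-2 + 2\right) + 11 \left(-2\right)\right)^{2} = \left(0 \cdot 0 - 22\right)^{2} = \left(0 - 22\right)^{2} = \left(-22\right)^{2} = 484$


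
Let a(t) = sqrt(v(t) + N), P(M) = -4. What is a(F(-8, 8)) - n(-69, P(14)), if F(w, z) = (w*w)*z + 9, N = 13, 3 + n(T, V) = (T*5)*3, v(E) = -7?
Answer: 1038 + sqrt(6) ≈ 1040.4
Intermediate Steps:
n(T, V) = -3 + 15*T (n(T, V) = -3 + (T*5)*3 = -3 + (5*T)*3 = -3 + 15*T)
F(w, z) = 9 + z*w**2 (F(w, z) = w**2*z + 9 = z*w**2 + 9 = 9 + z*w**2)
a(t) = sqrt(6) (a(t) = sqrt(-7 + 13) = sqrt(6))
a(F(-8, 8)) - n(-69, P(14)) = sqrt(6) - (-3 + 15*(-69)) = sqrt(6) - (-3 - 1035) = sqrt(6) - 1*(-1038) = sqrt(6) + 1038 = 1038 + sqrt(6)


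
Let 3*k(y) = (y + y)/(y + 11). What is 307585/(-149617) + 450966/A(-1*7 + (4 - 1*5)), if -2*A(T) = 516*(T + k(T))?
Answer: 100044368393/566150728 ≈ 176.71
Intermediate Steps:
k(y) = 2*y/(3*(11 + y)) (k(y) = ((y + y)/(y + 11))/3 = ((2*y)/(11 + y))/3 = (2*y/(11 + y))/3 = 2*y/(3*(11 + y)))
A(T) = -258*T - 172*T/(11 + T) (A(T) = -258*(T + 2*T/(3*(11 + T))) = -(516*T + 344*T/(11 + T))/2 = -258*T - 172*T/(11 + T))
307585/(-149617) + 450966/A(-1*7 + (4 - 1*5)) = 307585/(-149617) + 450966/((86*(-1*7 + (4 - 1*5))*(-35 - 3*(-1*7 + (4 - 1*5)))/(11 + (-1*7 + (4 - 1*5))))) = 307585*(-1/149617) + 450966/((86*(-7 + (4 - 5))*(-35 - 3*(-7 + (4 - 5)))/(11 + (-7 + (4 - 5))))) = -307585/149617 + 450966/((86*(-7 - 1)*(-35 - 3*(-7 - 1))/(11 + (-7 - 1)))) = -307585/149617 + 450966/((86*(-8)*(-35 - 3*(-8))/(11 - 8))) = -307585/149617 + 450966/((86*(-8)*(-35 + 24)/3)) = -307585/149617 + 450966/((86*(-8)*(1/3)*(-11))) = -307585/149617 + 450966/(7568/3) = -307585/149617 + 450966*(3/7568) = -307585/149617 + 676449/3784 = 100044368393/566150728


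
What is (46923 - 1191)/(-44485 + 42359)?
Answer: -22866/1063 ≈ -21.511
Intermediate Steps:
(46923 - 1191)/(-44485 + 42359) = 45732/(-2126) = 45732*(-1/2126) = -22866/1063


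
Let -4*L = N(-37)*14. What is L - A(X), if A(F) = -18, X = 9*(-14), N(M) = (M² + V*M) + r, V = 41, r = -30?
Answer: 641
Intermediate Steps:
N(M) = -30 + M² + 41*M (N(M) = (M² + 41*M) - 30 = -30 + M² + 41*M)
X = -126
L = 623 (L = -(-30 + (-37)² + 41*(-37))*14/4 = -(-30 + 1369 - 1517)*14/4 = -(-89)*14/2 = -¼*(-2492) = 623)
L - A(X) = 623 - 1*(-18) = 623 + 18 = 641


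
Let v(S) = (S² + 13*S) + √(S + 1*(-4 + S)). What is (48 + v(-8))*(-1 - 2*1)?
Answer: -24 - 6*I*√5 ≈ -24.0 - 13.416*I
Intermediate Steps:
v(S) = S² + √(-4 + 2*S) + 13*S (v(S) = (S² + 13*S) + √(S + (-4 + S)) = (S² + 13*S) + √(-4 + 2*S) = S² + √(-4 + 2*S) + 13*S)
(48 + v(-8))*(-1 - 2*1) = (48 + ((-8)² + √(-4 + 2*(-8)) + 13*(-8)))*(-1 - 2*1) = (48 + (64 + √(-4 - 16) - 104))*(-1 - 2) = (48 + (64 + √(-20) - 104))*(-3) = (48 + (64 + 2*I*√5 - 104))*(-3) = (48 + (-40 + 2*I*√5))*(-3) = (8 + 2*I*√5)*(-3) = -24 - 6*I*√5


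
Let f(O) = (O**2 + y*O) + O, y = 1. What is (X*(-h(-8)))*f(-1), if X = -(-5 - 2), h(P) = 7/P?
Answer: -49/8 ≈ -6.1250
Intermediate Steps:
X = 7 (X = -1*(-7) = 7)
f(O) = O**2 + 2*O (f(O) = (O**2 + 1*O) + O = (O**2 + O) + O = (O + O**2) + O = O**2 + 2*O)
(X*(-h(-8)))*f(-1) = (7*(-7/(-8)))*(-(2 - 1)) = (7*(-7*(-1)/8))*(-1*1) = (7*(-1*(-7/8)))*(-1) = (7*(7/8))*(-1) = (49/8)*(-1) = -49/8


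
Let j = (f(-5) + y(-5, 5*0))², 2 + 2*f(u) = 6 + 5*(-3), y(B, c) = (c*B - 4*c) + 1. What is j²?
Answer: 6561/16 ≈ 410.06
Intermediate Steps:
y(B, c) = 1 - 4*c + B*c (y(B, c) = (B*c - 4*c) + 1 = (-4*c + B*c) + 1 = 1 - 4*c + B*c)
f(u) = -11/2 (f(u) = -1 + (6 + 5*(-3))/2 = -1 + (6 - 15)/2 = -1 + (½)*(-9) = -1 - 9/2 = -11/2)
j = 81/4 (j = (-11/2 + (1 - 20*0 - 25*0))² = (-11/2 + (1 - 4*0 - 5*0))² = (-11/2 + (1 + 0 + 0))² = (-11/2 + 1)² = (-9/2)² = 81/4 ≈ 20.250)
j² = (81/4)² = 6561/16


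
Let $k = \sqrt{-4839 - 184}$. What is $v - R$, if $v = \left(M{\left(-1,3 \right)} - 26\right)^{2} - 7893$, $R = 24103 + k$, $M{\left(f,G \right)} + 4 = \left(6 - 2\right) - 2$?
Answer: $-31212 - i \sqrt{5023} \approx -31212.0 - 70.873 i$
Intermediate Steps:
$M{\left(f,G \right)} = -2$ ($M{\left(f,G \right)} = -4 + \left(\left(6 - 2\right) - 2\right) = -4 + \left(4 - 2\right) = -4 + 2 = -2$)
$k = i \sqrt{5023}$ ($k = \sqrt{-5023} = i \sqrt{5023} \approx 70.873 i$)
$R = 24103 + i \sqrt{5023} \approx 24103.0 + 70.873 i$
$v = -7109$ ($v = \left(-2 - 26\right)^{2} - 7893 = \left(-28\right)^{2} - 7893 = 784 - 7893 = -7109$)
$v - R = -7109 - \left(24103 + i \sqrt{5023}\right) = -31212 - i \sqrt{5023}$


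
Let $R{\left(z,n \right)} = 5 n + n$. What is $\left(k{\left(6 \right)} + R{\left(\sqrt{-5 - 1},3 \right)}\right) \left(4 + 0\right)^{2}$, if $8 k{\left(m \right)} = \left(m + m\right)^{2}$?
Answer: $576$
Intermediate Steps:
$k{\left(m \right)} = \frac{m^{2}}{2}$ ($k{\left(m \right)} = \frac{\left(m + m\right)^{2}}{8} = \frac{\left(2 m\right)^{2}}{8} = \frac{4 m^{2}}{8} = \frac{m^{2}}{2}$)
$R{\left(z,n \right)} = 6 n$
$\left(k{\left(6 \right)} + R{\left(\sqrt{-5 - 1},3 \right)}\right) \left(4 + 0\right)^{2} = \left(\frac{6^{2}}{2} + 6 \cdot 3\right) \left(4 + 0\right)^{2} = \left(\frac{1}{2} \cdot 36 + 18\right) 4^{2} = \left(18 + 18\right) 16 = 36 \cdot 16 = 576$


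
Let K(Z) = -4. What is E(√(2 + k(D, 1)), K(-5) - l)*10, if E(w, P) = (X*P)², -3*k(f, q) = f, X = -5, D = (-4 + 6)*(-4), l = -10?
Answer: 9000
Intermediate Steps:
D = -8 (D = 2*(-4) = -8)
k(f, q) = -f/3
E(w, P) = 25*P² (E(w, P) = (-5*P)² = 25*P²)
E(√(2 + k(D, 1)), K(-5) - l)*10 = (25*(-4 - 1*(-10))²)*10 = (25*(-4 + 10)²)*10 = (25*6²)*10 = (25*36)*10 = 900*10 = 9000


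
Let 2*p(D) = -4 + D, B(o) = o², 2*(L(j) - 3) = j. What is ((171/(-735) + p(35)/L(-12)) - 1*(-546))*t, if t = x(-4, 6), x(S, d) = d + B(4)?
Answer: 8741513/735 ≈ 11893.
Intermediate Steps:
L(j) = 3 + j/2
p(D) = -2 + D/2 (p(D) = (-4 + D)/2 = -2 + D/2)
x(S, d) = 16 + d (x(S, d) = d + 4² = d + 16 = 16 + d)
t = 22 (t = 16 + 6 = 22)
((171/(-735) + p(35)/L(-12)) - 1*(-546))*t = ((171/(-735) + (-2 + (½)*35)/(3 + (½)*(-12))) - 1*(-546))*22 = ((171*(-1/735) + (-2 + 35/2)/(3 - 6)) + 546)*22 = ((-57/245 + (31/2)/(-3)) + 546)*22 = ((-57/245 + (31/2)*(-⅓)) + 546)*22 = ((-57/245 - 31/6) + 546)*22 = (-7937/1470 + 546)*22 = (794683/1470)*22 = 8741513/735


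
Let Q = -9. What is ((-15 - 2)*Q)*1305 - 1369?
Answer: 198296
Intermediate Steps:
((-15 - 2)*Q)*1305 - 1369 = ((-15 - 2)*(-9))*1305 - 1369 = -17*(-9)*1305 - 1369 = 153*1305 - 1369 = 199665 - 1369 = 198296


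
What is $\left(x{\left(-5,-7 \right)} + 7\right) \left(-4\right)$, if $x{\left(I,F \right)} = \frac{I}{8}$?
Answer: $- \frac{51}{2} \approx -25.5$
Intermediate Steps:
$x{\left(I,F \right)} = \frac{I}{8}$ ($x{\left(I,F \right)} = I \frac{1}{8} = \frac{I}{8}$)
$\left(x{\left(-5,-7 \right)} + 7\right) \left(-4\right) = \left(\frac{1}{8} \left(-5\right) + 7\right) \left(-4\right) = \left(- \frac{5}{8} + 7\right) \left(-4\right) = \frac{51}{8} \left(-4\right) = - \frac{51}{2}$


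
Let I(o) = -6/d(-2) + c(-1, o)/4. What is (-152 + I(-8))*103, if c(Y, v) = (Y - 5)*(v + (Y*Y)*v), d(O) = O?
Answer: -12875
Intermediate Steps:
c(Y, v) = (-5 + Y)*(v + v*Y²) (c(Y, v) = (-5 + Y)*(v + Y²*v) = (-5 + Y)*(v + v*Y²))
I(o) = 3 - 3*o (I(o) = -6/(-2) + (o*(-5 - 1 + (-1)³ - 5*(-1)²))/4 = -6*(-½) + (o*(-5 - 1 - 1 - 5*1))*(¼) = 3 + (o*(-5 - 1 - 1 - 5))*(¼) = 3 + (o*(-12))*(¼) = 3 - 12*o*(¼) = 3 - 3*o)
(-152 + I(-8))*103 = (-152 + (3 - 3*(-8)))*103 = (-152 + (3 + 24))*103 = (-152 + 27)*103 = -125*103 = -12875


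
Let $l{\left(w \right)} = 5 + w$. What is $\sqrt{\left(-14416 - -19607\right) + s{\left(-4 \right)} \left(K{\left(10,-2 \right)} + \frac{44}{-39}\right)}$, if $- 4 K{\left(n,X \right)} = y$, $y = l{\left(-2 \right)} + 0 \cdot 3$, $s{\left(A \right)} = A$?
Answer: $\frac{\sqrt{7906938}}{39} \approx 72.101$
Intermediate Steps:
$y = 3$ ($y = \left(5 - 2\right) + 0 \cdot 3 = 3 + 0 = 3$)
$K{\left(n,X \right)} = - \frac{3}{4}$ ($K{\left(n,X \right)} = \left(- \frac{1}{4}\right) 3 = - \frac{3}{4}$)
$\sqrt{\left(-14416 - -19607\right) + s{\left(-4 \right)} \left(K{\left(10,-2 \right)} + \frac{44}{-39}\right)} = \sqrt{\left(-14416 - -19607\right) - 4 \left(- \frac{3}{4} + \frac{44}{-39}\right)} = \sqrt{\left(-14416 + 19607\right) - 4 \left(- \frac{3}{4} + 44 \left(- \frac{1}{39}\right)\right)} = \sqrt{5191 - 4 \left(- \frac{3}{4} - \frac{44}{39}\right)} = \sqrt{5191 - - \frac{293}{39}} = \sqrt{5191 + \frac{293}{39}} = \sqrt{\frac{202742}{39}} = \frac{\sqrt{7906938}}{39}$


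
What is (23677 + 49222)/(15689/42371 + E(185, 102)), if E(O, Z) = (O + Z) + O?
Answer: 3088803529/20014801 ≈ 154.33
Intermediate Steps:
E(O, Z) = Z + 2*O
(23677 + 49222)/(15689/42371 + E(185, 102)) = (23677 + 49222)/(15689/42371 + (102 + 2*185)) = 72899/(15689*(1/42371) + (102 + 370)) = 72899/(15689/42371 + 472) = 72899/(20014801/42371) = 72899*(42371/20014801) = 3088803529/20014801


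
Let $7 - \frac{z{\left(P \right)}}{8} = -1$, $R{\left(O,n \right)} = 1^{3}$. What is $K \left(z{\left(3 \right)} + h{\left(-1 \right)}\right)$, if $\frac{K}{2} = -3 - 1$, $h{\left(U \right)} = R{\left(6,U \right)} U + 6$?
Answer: $-552$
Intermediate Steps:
$R{\left(O,n \right)} = 1$
$z{\left(P \right)} = 64$ ($z{\left(P \right)} = 56 - -8 = 56 + 8 = 64$)
$h{\left(U \right)} = 6 + U$ ($h{\left(U \right)} = 1 U + 6 = U + 6 = 6 + U$)
$K = -8$ ($K = 2 \left(-3 - 1\right) = 2 \left(-4\right) = -8$)
$K \left(z{\left(3 \right)} + h{\left(-1 \right)}\right) = - 8 \left(64 + \left(6 - 1\right)\right) = - 8 \left(64 + 5\right) = \left(-8\right) 69 = -552$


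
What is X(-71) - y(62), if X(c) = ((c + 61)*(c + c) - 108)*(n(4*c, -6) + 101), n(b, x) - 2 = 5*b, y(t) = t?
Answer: -1727966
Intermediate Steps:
n(b, x) = 2 + 5*b
X(c) = (-108 + 2*c*(61 + c))*(103 + 20*c) (X(c) = ((c + 61)*(c + c) - 108)*((2 + 5*(4*c)) + 101) = ((61 + c)*(2*c) - 108)*((2 + 20*c) + 101) = (2*c*(61 + c) - 108)*(103 + 20*c) = (-108 + 2*c*(61 + c))*(103 + 20*c))
X(-71) - y(62) = (-11124 + 40*(-71)³ + 2646*(-71)² + 10406*(-71)) - 1*62 = (-11124 + 40*(-357911) + 2646*5041 - 738826) - 62 = (-11124 - 14316440 + 13338486 - 738826) - 62 = -1727904 - 62 = -1727966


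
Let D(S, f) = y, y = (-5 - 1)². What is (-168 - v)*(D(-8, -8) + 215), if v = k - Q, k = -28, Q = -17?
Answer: -39407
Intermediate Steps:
v = -11 (v = -28 - 1*(-17) = -28 + 17 = -11)
y = 36 (y = (-6)² = 36)
D(S, f) = 36
(-168 - v)*(D(-8, -8) + 215) = (-168 - 1*(-11))*(36 + 215) = (-168 + 11)*251 = -157*251 = -39407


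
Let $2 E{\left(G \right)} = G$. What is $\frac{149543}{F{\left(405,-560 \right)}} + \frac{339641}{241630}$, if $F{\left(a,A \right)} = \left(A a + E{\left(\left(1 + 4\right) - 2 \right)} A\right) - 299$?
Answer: $\frac{41283354809}{55076900570} \approx 0.74956$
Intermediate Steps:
$E{\left(G \right)} = \frac{G}{2}$
$F{\left(a,A \right)} = -299 + \frac{3 A}{2} + A a$ ($F{\left(a,A \right)} = \left(A a + \frac{\left(1 + 4\right) - 2}{2} A\right) - 299 = \left(A a + \frac{5 - 2}{2} A\right) - 299 = \left(A a + \frac{1}{2} \cdot 3 A\right) - 299 = \left(A a + \frac{3 A}{2}\right) - 299 = \left(\frac{3 A}{2} + A a\right) - 299 = -299 + \frac{3 A}{2} + A a$)
$\frac{149543}{F{\left(405,-560 \right)}} + \frac{339641}{241630} = \frac{149543}{-299 + \frac{3}{2} \left(-560\right) - 226800} + \frac{339641}{241630} = \frac{149543}{-299 - 840 - 226800} + 339641 \cdot \frac{1}{241630} = \frac{149543}{-227939} + \frac{339641}{241630} = 149543 \left(- \frac{1}{227939}\right) + \frac{339641}{241630} = - \frac{149543}{227939} + \frac{339641}{241630} = \frac{41283354809}{55076900570}$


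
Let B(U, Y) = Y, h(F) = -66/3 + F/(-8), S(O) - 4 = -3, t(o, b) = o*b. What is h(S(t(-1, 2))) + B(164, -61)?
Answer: -665/8 ≈ -83.125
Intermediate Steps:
t(o, b) = b*o
S(O) = 1 (S(O) = 4 - 3 = 1)
h(F) = -22 - F/8 (h(F) = -66*⅓ + F*(-⅛) = -22 - F/8)
h(S(t(-1, 2))) + B(164, -61) = (-22 - ⅛*1) - 61 = (-22 - ⅛) - 61 = -177/8 - 61 = -665/8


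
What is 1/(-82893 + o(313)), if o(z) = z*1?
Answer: -1/82580 ≈ -1.2109e-5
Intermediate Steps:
o(z) = z
1/(-82893 + o(313)) = 1/(-82893 + 313) = 1/(-82580) = -1/82580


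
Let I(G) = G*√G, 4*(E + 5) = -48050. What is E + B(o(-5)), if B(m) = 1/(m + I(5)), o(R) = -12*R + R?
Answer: -6970139/580 - √5/580 ≈ -12017.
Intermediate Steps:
E = -24035/2 (E = -5 + (¼)*(-48050) = -5 - 24025/2 = -24035/2 ≈ -12018.)
o(R) = -11*R
I(G) = G^(3/2)
B(m) = 1/(m + 5*√5) (B(m) = 1/(m + 5^(3/2)) = 1/(m + 5*√5))
E + B(o(-5)) = -24035/2 + 1/(-11*(-5) + 5*√5) = -24035/2 + 1/(55 + 5*√5)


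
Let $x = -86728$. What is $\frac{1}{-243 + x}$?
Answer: $- \frac{1}{86971} \approx -1.1498 \cdot 10^{-5}$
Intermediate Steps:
$\frac{1}{-243 + x} = \frac{1}{-243 - 86728} = \frac{1}{-86971} = - \frac{1}{86971}$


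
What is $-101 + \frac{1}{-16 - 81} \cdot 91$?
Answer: $- \frac{9888}{97} \approx -101.94$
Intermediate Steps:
$-101 + \frac{1}{-16 - 81} \cdot 91 = -101 + \frac{1}{-97} \cdot 91 = -101 - \frac{91}{97} = - \frac{9888}{97}$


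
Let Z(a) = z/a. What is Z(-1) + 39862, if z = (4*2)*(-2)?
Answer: 39878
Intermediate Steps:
z = -16 (z = 8*(-2) = -16)
Z(a) = -16/a
Z(-1) + 39862 = -16/(-1) + 39862 = -16*(-1) + 39862 = 16 + 39862 = 39878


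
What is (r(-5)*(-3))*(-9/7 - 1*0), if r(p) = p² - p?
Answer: 810/7 ≈ 115.71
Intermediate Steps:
(r(-5)*(-3))*(-9/7 - 1*0) = (-5*(-1 - 5)*(-3))*(-9/7 - 1*0) = (-5*(-6)*(-3))*(-9*⅐ + 0) = (30*(-3))*(-9/7 + 0) = -90*(-9/7) = 810/7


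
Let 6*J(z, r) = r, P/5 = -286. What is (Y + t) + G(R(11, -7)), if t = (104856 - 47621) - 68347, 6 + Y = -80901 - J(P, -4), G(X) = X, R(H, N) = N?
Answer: -276076/3 ≈ -92025.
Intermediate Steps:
P = -1430 (P = 5*(-286) = -1430)
J(z, r) = r/6
Y = -242719/3 (Y = -6 + (-80901 - (-4)/6) = -6 + (-80901 - 1*(-⅔)) = -6 + (-80901 + ⅔) = -6 - 242701/3 = -242719/3 ≈ -80906.)
t = -11112 (t = 57235 - 68347 = -11112)
(Y + t) + G(R(11, -7)) = (-242719/3 - 11112) - 7 = -276055/3 - 7 = -276076/3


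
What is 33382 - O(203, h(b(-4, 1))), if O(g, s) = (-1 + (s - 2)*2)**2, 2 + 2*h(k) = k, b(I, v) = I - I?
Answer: 33333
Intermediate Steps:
b(I, v) = 0
h(k) = -1 + k/2
O(g, s) = (-5 + 2*s)**2 (O(g, s) = (-1 + (-2 + s)*2)**2 = (-1 + (-4 + 2*s))**2 = (-5 + 2*s)**2)
33382 - O(203, h(b(-4, 1))) = 33382 - (-5 + 2*(-1 + (1/2)*0))**2 = 33382 - (-5 + 2*(-1 + 0))**2 = 33382 - (-5 + 2*(-1))**2 = 33382 - (-5 - 2)**2 = 33382 - 1*(-7)**2 = 33382 - 1*49 = 33382 - 49 = 33333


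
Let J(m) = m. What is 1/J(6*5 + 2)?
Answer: 1/32 ≈ 0.031250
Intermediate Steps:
1/J(6*5 + 2) = 1/(6*5 + 2) = 1/(30 + 2) = 1/32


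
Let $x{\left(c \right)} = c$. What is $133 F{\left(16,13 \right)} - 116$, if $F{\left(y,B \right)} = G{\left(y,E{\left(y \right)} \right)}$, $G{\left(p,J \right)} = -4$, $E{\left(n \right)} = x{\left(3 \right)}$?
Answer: $-648$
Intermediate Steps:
$E{\left(n \right)} = 3$
$F{\left(y,B \right)} = -4$
$133 F{\left(16,13 \right)} - 116 = 133 \left(-4\right) - 116 = -532 - 116 = -648$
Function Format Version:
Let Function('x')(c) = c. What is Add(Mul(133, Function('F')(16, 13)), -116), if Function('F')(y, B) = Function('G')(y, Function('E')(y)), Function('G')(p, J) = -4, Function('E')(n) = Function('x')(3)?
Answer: -648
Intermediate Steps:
Function('E')(n) = 3
Function('F')(y, B) = -4
Add(Mul(133, Function('F')(16, 13)), -116) = Add(Mul(133, -4), -116) = Add(-532, -116) = -648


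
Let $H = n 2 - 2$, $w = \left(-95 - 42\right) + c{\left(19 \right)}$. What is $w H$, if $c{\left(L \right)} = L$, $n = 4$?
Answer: $-708$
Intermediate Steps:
$w = -118$ ($w = \left(-95 - 42\right) + 19 = -137 + 19 = -118$)
$H = 6$ ($H = 4 \cdot 2 - 2 = 8 - 2 = 6$)
$w H = \left(-118\right) 6 = -708$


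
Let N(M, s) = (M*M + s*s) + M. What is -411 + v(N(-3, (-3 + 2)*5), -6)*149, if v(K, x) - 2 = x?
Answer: -1007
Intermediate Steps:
N(M, s) = M + M² + s² (N(M, s) = (M² + s²) + M = M + M² + s²)
v(K, x) = 2 + x
-411 + v(N(-3, (-3 + 2)*5), -6)*149 = -411 + (2 - 6)*149 = -411 - 4*149 = -411 - 596 = -1007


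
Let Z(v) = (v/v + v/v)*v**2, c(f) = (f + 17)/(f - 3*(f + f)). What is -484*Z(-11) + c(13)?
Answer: -1522670/13 ≈ -1.1713e+5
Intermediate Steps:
c(f) = -(17 + f)/(5*f) (c(f) = (17 + f)/(f - 6*f) = (17 + f)/((-5*f)) = (17 + f)*(-1/(5*f)) = -(17 + f)/(5*f))
Z(v) = 2*v**2 (Z(v) = (1 + 1)*v**2 = 2*v**2)
-484*Z(-11) + c(13) = -968*(-11)**2 + (1/5)*(-17 - 1*13)/13 = -968*121 + (1/5)*(1/13)*(-17 - 13) = -484*242 + (1/5)*(1/13)*(-30) = -117128 - 6/13 = -1522670/13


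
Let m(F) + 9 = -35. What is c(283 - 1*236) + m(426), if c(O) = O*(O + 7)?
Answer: 2494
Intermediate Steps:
m(F) = -44 (m(F) = -9 - 35 = -44)
c(O) = O*(7 + O)
c(283 - 1*236) + m(426) = (283 - 1*236)*(7 + (283 - 1*236)) - 44 = (283 - 236)*(7 + (283 - 236)) - 44 = 47*(7 + 47) - 44 = 47*54 - 44 = 2538 - 44 = 2494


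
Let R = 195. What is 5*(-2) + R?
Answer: 185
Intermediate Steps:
5*(-2) + R = 5*(-2) + 195 = -10 + 195 = 185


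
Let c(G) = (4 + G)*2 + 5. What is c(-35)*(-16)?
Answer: 912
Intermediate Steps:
c(G) = 13 + 2*G (c(G) = (8 + 2*G) + 5 = 13 + 2*G)
c(-35)*(-16) = (13 + 2*(-35))*(-16) = (13 - 70)*(-16) = -57*(-16) = 912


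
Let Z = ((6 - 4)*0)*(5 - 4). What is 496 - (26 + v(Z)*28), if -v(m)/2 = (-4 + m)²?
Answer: 1366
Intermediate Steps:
Z = 0 (Z = (2*0)*1 = 0*1 = 0)
v(m) = -2*(-4 + m)²
496 - (26 + v(Z)*28) = 496 - (26 - 2*(-4 + 0)²*28) = 496 - (26 - 2*(-4)²*28) = 496 - (26 - 2*16*28) = 496 - (26 - 32*28) = 496 - (26 - 896) = 496 - 1*(-870) = 496 + 870 = 1366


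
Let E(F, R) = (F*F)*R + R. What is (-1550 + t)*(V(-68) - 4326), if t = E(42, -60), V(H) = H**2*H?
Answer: 34250547100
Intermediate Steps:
E(F, R) = R + R*F**2 (E(F, R) = F**2*R + R = R*F**2 + R = R + R*F**2)
V(H) = H**3
t = -105900 (t = -60*(1 + 42**2) = -60*(1 + 1764) = -60*1765 = -105900)
(-1550 + t)*(V(-68) - 4326) = (-1550 - 105900)*((-68)**3 - 4326) = -107450*(-314432 - 4326) = -107450*(-318758) = 34250547100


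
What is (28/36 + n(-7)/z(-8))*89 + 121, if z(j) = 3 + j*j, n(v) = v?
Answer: 109097/603 ≈ 180.92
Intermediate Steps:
z(j) = 3 + j**2
(28/36 + n(-7)/z(-8))*89 + 121 = (28/36 - 7/(3 + (-8)**2))*89 + 121 = (28*(1/36) - 7/(3 + 64))*89 + 121 = (7/9 - 7/67)*89 + 121 = (406/603)*89 + 121 = 36134/603 + 121 = 109097/603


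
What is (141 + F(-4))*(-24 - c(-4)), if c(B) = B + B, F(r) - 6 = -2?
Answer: -2320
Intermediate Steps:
F(r) = 4 (F(r) = 6 - 2 = 4)
c(B) = 2*B
(141 + F(-4))*(-24 - c(-4)) = (141 + 4)*(-24 - 2*(-4)) = 145*(-24 - 1*(-8)) = 145*(-24 + 8) = 145*(-16) = -2320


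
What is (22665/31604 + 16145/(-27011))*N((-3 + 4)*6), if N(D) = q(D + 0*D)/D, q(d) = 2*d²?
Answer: 305873205/213413911 ≈ 1.4332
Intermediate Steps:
N(D) = 2*D (N(D) = (2*(D + 0*D)²)/D = (2*(D + 0)²)/D = (2*D²)/D = 2*D)
(22665/31604 + 16145/(-27011))*N((-3 + 4)*6) = (22665/31604 + 16145/(-27011))*(2*((-3 + 4)*6)) = (22665*(1/31604) + 16145*(-1/27011))*(2*(1*6)) = (22665/31604 - 16145/27011)*(2*6) = (101957735/853655644)*12 = 305873205/213413911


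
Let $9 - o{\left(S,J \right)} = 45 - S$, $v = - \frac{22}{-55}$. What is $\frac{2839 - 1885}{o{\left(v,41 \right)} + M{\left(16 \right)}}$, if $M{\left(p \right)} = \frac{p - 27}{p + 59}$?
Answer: $- \frac{71550}{2681} \approx -26.688$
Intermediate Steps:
$v = \frac{2}{5}$ ($v = \left(-22\right) \left(- \frac{1}{55}\right) = \frac{2}{5} \approx 0.4$)
$o{\left(S,J \right)} = -36 + S$ ($o{\left(S,J \right)} = 9 - \left(45 - S\right) = 9 + \left(-45 + S\right) = -36 + S$)
$M{\left(p \right)} = \frac{-27 + p}{59 + p}$
$\frac{2839 - 1885}{o{\left(v,41 \right)} + M{\left(16 \right)}} = \frac{2839 - 1885}{\left(-36 + \frac{2}{5}\right) + \frac{-27 + 16}{59 + 16}} = \frac{954}{- \frac{178}{5} + \frac{1}{75} \left(-11\right)} = \frac{954}{- \frac{178}{5} - \frac{11}{75}} = \frac{954}{- \frac{2681}{75}} = 954 \left(- \frac{75}{2681}\right) = - \frac{71550}{2681}$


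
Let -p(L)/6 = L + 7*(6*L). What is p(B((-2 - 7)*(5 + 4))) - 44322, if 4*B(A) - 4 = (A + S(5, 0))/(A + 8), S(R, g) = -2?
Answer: -6519387/146 ≈ -44653.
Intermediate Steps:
B(A) = 1 + (-2 + A)/(4*(8 + A)) (B(A) = 1 + ((A - 2)/(A + 8))/4 = 1 + ((-2 + A)/(8 + A))/4 = 1 + (-2 + A)/(4*(8 + A)))
p(L) = -258*L (p(L) = -6*(L + 7*(6*L)) = -6*(L + 42*L) = -258*L)
p(B((-2 - 7)*(5 + 4))) - 44322 = -645*(6 + (-2 - 7)*(5 + 4))/(2*(8 + (-2 - 7)*(5 + 4))) - 44322 = -645*(6 - 9*9)/(2*(8 - 9*9)) - 44322 = -645*(6 - 81)/(2*(8 - 81)) - 44322 = -645*(-75)/(2*(-73)) - 44322 = -645*(-1)*(-75)/(2*73) - 44322 = -258*375/292 - 44322 = -48375/146 - 44322 = -6519387/146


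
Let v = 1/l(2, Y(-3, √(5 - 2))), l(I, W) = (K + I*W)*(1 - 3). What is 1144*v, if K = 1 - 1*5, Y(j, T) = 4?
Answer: -143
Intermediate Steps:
K = -4 (K = 1 - 5 = -4)
l(I, W) = 8 - 2*I*W (l(I, W) = (-4 + I*W)*(1 - 3) = (-4 + I*W)*(-2) = 8 - 2*I*W)
v = -⅛ (v = 1/(8 - 2*2*4) = 1/(8 - 16) = 1/(-8) = -⅛ ≈ -0.12500)
1144*v = 1144*(-⅛) = -143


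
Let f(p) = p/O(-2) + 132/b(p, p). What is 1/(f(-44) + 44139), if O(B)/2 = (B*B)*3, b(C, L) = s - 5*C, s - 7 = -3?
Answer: 168/7415143 ≈ 2.2656e-5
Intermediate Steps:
s = 4 (s = 7 - 3 = 4)
b(C, L) = 4 - 5*C
O(B) = 6*B**2 (O(B) = 2*((B*B)*3) = 2*(B**2*3) = 2*(3*B**2) = 6*B**2)
f(p) = 132/(4 - 5*p) + p/24 (f(p) = p/((6*(-2)**2)) + 132/(4 - 5*p) = p/((6*4)) + 132/(4 - 5*p) = p/24 + 132/(4 - 5*p) = 132/(4 - 5*p) + p/24)
1/(f(-44) + 44139) = 1/((-3168 - 44*(-4 + 5*(-44)))/(24*(-4 + 5*(-44))) + 44139) = 1/((-3168 - 44*(-4 - 220))/(24*(-4 - 220)) + 44139) = 1/((1/24)*(-3168 - 44*(-224))/(-224) + 44139) = 1/((1/24)*(-1/224)*(-3168 + 9856) + 44139) = 1/((1/24)*(-1/224)*6688 + 44139) = 1/(-209/168 + 44139) = 1/(7415143/168) = 168/7415143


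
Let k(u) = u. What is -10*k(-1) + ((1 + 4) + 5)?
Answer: 20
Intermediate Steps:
-10*k(-1) + ((1 + 4) + 5) = -10*(-1) + ((1 + 4) + 5) = 10 + (5 + 5) = 10 + 10 = 20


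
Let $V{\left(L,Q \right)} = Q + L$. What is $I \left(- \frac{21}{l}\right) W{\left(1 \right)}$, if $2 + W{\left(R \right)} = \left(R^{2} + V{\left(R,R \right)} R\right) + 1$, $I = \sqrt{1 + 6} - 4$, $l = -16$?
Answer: $- \frac{21}{2} + \frac{21 \sqrt{7}}{8} \approx -3.5549$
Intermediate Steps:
$V{\left(L,Q \right)} = L + Q$
$I = -4 + \sqrt{7}$ ($I = \sqrt{7} - 4 = -4 + \sqrt{7} \approx -1.3542$)
$W{\left(R \right)} = -1 + 3 R^{2}$ ($W{\left(R \right)} = -2 + \left(\left(R^{2} + \left(R + R\right) R\right) + 1\right) = -2 + \left(\left(R^{2} + 2 R R\right) + 1\right) = -2 + \left(\left(R^{2} + 2 R^{2}\right) + 1\right) = -2 + \left(3 R^{2} + 1\right) = -2 + \left(1 + 3 R^{2}\right) = -1 + 3 R^{2}$)
$I \left(- \frac{21}{l}\right) W{\left(1 \right)} = \left(-4 + \sqrt{7}\right) \left(- \frac{21}{-16}\right) \left(-1 + 3 \cdot 1^{2}\right) = \left(-4 + \sqrt{7}\right) \left(\left(-21\right) \left(- \frac{1}{16}\right)\right) \left(-1 + 3 \cdot 1\right) = \left(-4 + \sqrt{7}\right) \frac{21}{16} \left(-1 + 3\right) = \left(- \frac{21}{4} + \frac{21 \sqrt{7}}{16}\right) 2 = - \frac{21}{2} + \frac{21 \sqrt{7}}{8}$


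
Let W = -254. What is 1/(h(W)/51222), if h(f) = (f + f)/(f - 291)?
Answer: 13957995/254 ≈ 54953.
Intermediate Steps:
h(f) = 2*f/(-291 + f) (h(f) = (2*f)/(-291 + f) = 2*f/(-291 + f))
1/(h(W)/51222) = 1/((2*(-254)/(-291 - 254))/51222) = 1/((2*(-254)/(-545))*(1/51222)) = 1/((2*(-254)*(-1/545))*(1/51222)) = 1/((508/545)*(1/51222)) = 1/(254/13957995) = 13957995/254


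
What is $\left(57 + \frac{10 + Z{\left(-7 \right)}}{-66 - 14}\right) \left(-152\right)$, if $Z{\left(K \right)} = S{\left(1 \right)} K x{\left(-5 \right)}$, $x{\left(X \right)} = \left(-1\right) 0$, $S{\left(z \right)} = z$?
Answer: $-8645$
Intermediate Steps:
$x{\left(X \right)} = 0$
$Z{\left(K \right)} = 0$ ($Z{\left(K \right)} = 1 K 0 = K 0 = 0$)
$\left(57 + \frac{10 + Z{\left(-7 \right)}}{-66 - 14}\right) \left(-152\right) = \left(57 + \frac{10 + 0}{-66 - 14}\right) \left(-152\right) = \left(57 + \frac{10}{-80}\right) \left(-152\right) = \left(57 + 10 \left(- \frac{1}{80}\right)\right) \left(-152\right) = \left(57 - \frac{1}{8}\right) \left(-152\right) = \frac{455}{8} \left(-152\right) = -8645$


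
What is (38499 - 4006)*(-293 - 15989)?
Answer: -561615026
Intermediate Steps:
(38499 - 4006)*(-293 - 15989) = 34493*(-16282) = -561615026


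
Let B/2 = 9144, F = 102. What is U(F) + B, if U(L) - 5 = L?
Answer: 18395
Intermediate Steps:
U(L) = 5 + L
B = 18288 (B = 2*9144 = 18288)
U(F) + B = (5 + 102) + 18288 = 107 + 18288 = 18395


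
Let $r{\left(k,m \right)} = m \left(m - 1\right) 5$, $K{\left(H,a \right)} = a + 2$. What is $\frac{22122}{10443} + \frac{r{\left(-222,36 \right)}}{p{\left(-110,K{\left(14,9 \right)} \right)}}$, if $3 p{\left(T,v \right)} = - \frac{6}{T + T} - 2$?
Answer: $- \frac{1033628406}{107911} \approx -9578.5$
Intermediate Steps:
$K{\left(H,a \right)} = 2 + a$
$r{\left(k,m \right)} = 5 m \left(-1 + m\right)$ ($r{\left(k,m \right)} = m \left(-1 + m\right) 5 = 5 m \left(-1 + m\right)$)
$p{\left(T,v \right)} = - \frac{2}{3} - \frac{1}{T}$ ($p{\left(T,v \right)} = \frac{- \frac{6}{T + T} - 2}{3} = \frac{- \frac{6}{2 T} - 2}{3} = \frac{- 6 \frac{1}{2 T} - 2}{3} = \frac{- \frac{3}{T} - 2}{3} = \frac{-2 - \frac{3}{T}}{3} = - \frac{2}{3} - \frac{1}{T}$)
$\frac{22122}{10443} + \frac{r{\left(-222,36 \right)}}{p{\left(-110,K{\left(14,9 \right)} \right)}} = \frac{22122}{10443} + \frac{5 \cdot 36 \left(-1 + 36\right)}{- \frac{2}{3} - \frac{1}{-110}} = 22122 \cdot \frac{1}{10443} + \frac{5 \cdot 36 \cdot 35}{- \frac{2}{3} - - \frac{1}{110}} = \frac{7374}{3481} + \frac{6300}{- \frac{2}{3} + \frac{1}{110}} = \frac{7374}{3481} + \frac{6300}{- \frac{217}{330}} = \frac{7374}{3481} + 6300 \left(- \frac{330}{217}\right) = \frac{7374}{3481} - \frac{297000}{31} = - \frac{1033628406}{107911}$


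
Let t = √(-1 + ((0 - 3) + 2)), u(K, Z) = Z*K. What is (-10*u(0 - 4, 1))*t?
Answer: 40*I*√2 ≈ 56.569*I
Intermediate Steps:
u(K, Z) = K*Z
t = I*√2 (t = √(-1 + (-3 + 2)) = √(-1 - 1) = √(-2) = I*√2 ≈ 1.4142*I)
(-10*u(0 - 4, 1))*t = (-10*(0 - 4))*(I*√2) = (-(-40))*(I*√2) = (-10*(-4))*(I*√2) = 40*(I*√2) = 40*I*√2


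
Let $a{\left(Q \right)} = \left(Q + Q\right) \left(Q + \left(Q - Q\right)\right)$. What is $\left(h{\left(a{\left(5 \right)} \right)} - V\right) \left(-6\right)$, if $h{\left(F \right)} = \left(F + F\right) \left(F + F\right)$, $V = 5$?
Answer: $-59970$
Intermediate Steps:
$a{\left(Q \right)} = 2 Q^{2}$ ($a{\left(Q \right)} = 2 Q \left(Q + 0\right) = 2 Q Q = 2 Q^{2}$)
$h{\left(F \right)} = 4 F^{2}$ ($h{\left(F \right)} = 2 F 2 F = 4 F^{2}$)
$\left(h{\left(a{\left(5 \right)} \right)} - V\right) \left(-6\right) = \left(4 \left(2 \cdot 5^{2}\right)^{2} - 5\right) \left(-6\right) = \left(4 \left(2 \cdot 25\right)^{2} - 5\right) \left(-6\right) = \left(4 \cdot 50^{2} - 5\right) \left(-6\right) = \left(4 \cdot 2500 - 5\right) \left(-6\right) = \left(10000 - 5\right) \left(-6\right) = 9995 \left(-6\right) = -59970$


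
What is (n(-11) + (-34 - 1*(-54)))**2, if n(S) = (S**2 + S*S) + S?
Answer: 63001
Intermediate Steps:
n(S) = S + 2*S**2 (n(S) = (S**2 + S**2) + S = 2*S**2 + S = S + 2*S**2)
(n(-11) + (-34 - 1*(-54)))**2 = (-11*(1 + 2*(-11)) + (-34 - 1*(-54)))**2 = (-11*(1 - 22) + (-34 + 54))**2 = (-11*(-21) + 20)**2 = (231 + 20)**2 = 251**2 = 63001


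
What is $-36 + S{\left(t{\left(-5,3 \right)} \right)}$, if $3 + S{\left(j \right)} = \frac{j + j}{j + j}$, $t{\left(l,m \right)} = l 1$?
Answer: $-38$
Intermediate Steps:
$t{\left(l,m \right)} = l$
$S{\left(j \right)} = -2$ ($S{\left(j \right)} = -3 + \frac{j + j}{j + j} = -3 + \frac{2 j}{2 j} = -3 + 2 j \frac{1}{2 j} = -3 + 1 = -2$)
$-36 + S{\left(t{\left(-5,3 \right)} \right)} = -36 - 2 = -38$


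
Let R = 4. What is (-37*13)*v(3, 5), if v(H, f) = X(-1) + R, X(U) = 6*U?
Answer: 962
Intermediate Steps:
v(H, f) = -2 (v(H, f) = 6*(-1) + 4 = -6 + 4 = -2)
(-37*13)*v(3, 5) = -37*13*(-2) = -481*(-2) = 962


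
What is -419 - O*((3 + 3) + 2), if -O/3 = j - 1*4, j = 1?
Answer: -491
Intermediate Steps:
O = 9 (O = -3*(1 - 1*4) = -3*(1 - 4) = -3*(-3) = 9)
-419 - O*((3 + 3) + 2) = -419 - 9*((3 + 3) + 2) = -419 - 9*(6 + 2) = -419 - 9*8 = -419 - 1*72 = -419 - 72 = -491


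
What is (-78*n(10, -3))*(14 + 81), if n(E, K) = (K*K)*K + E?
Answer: 125970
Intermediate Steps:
n(E, K) = E + K³ (n(E, K) = K²*K + E = K³ + E = E + K³)
(-78*n(10, -3))*(14 + 81) = (-78*(10 + (-3)³))*(14 + 81) = -78*(10 - 27)*95 = -78*(-17)*95 = 1326*95 = 125970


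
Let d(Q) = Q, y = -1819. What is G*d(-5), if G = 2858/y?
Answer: 14290/1819 ≈ 7.8560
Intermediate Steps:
G = -2858/1819 (G = 2858/(-1819) = 2858*(-1/1819) = -2858/1819 ≈ -1.5712)
G*d(-5) = -2858/1819*(-5) = 14290/1819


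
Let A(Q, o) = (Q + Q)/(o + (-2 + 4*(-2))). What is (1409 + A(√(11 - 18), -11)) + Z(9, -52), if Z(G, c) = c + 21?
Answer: 1378 - 2*I*√7/21 ≈ 1378.0 - 0.25198*I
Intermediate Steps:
Z(G, c) = 21 + c
A(Q, o) = 2*Q/(-10 + o) (A(Q, o) = (2*Q)/(o + (-2 - 8)) = (2*Q)/(o - 10) = (2*Q)/(-10 + o) = 2*Q/(-10 + o))
(1409 + A(√(11 - 18), -11)) + Z(9, -52) = (1409 + 2*√(11 - 18)/(-10 - 11)) + (21 - 52) = (1409 + 2*√(-7)/(-21)) - 31 = (1409 + 2*(I*√7)*(-1/21)) - 31 = (1409 - 2*I*√7/21) - 31 = 1378 - 2*I*√7/21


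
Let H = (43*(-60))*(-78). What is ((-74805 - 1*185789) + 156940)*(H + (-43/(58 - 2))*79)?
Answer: -583885210561/28 ≈ -2.0853e+10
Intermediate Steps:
H = 201240 (H = -2580*(-78) = 201240)
((-74805 - 1*185789) + 156940)*(H + (-43/(58 - 2))*79) = ((-74805 - 1*185789) + 156940)*(201240 + (-43/(58 - 2))*79) = ((-74805 - 185789) + 156940)*(201240 + (-43/56)*79) = (-260594 + 156940)*(201240 + ((1/56)*(-43))*79) = -103654*(201240 - 43/56*79) = -103654*(201240 - 3397/56) = -103654*11266043/56 = -583885210561/28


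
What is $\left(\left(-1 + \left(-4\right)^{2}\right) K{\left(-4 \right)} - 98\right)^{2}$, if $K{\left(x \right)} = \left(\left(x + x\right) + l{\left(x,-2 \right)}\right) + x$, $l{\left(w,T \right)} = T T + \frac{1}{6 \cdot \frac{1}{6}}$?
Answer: $41209$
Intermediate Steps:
$l{\left(w,T \right)} = 1 + T^{2}$ ($l{\left(w,T \right)} = T^{2} + \frac{1}{6 \cdot \frac{1}{6}} = T^{2} + 1^{-1} = T^{2} + 1 = 1 + T^{2}$)
$K{\left(x \right)} = 5 + 3 x$ ($K{\left(x \right)} = \left(\left(x + x\right) + \left(1 + \left(-2\right)^{2}\right)\right) + x = \left(2 x + \left(1 + 4\right)\right) + x = \left(2 x + 5\right) + x = \left(5 + 2 x\right) + x = 5 + 3 x$)
$\left(\left(-1 + \left(-4\right)^{2}\right) K{\left(-4 \right)} - 98\right)^{2} = \left(\left(-1 + \left(-4\right)^{2}\right) \left(5 + 3 \left(-4\right)\right) - 98\right)^{2} = \left(\left(-1 + 16\right) \left(5 - 12\right) - 98\right)^{2} = \left(15 \left(-7\right) - 98\right)^{2} = \left(-105 - 98\right)^{2} = \left(-203\right)^{2} = 41209$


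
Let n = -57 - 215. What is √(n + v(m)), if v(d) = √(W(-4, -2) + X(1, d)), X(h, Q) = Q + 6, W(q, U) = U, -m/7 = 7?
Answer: √(-272 + 3*I*√5) ≈ 0.2034 + 16.494*I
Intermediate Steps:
m = -49 (m = -7*7 = -49)
X(h, Q) = 6 + Q
v(d) = √(4 + d) (v(d) = √(-2 + (6 + d)) = √(4 + d))
n = -272
√(n + v(m)) = √(-272 + √(4 - 49)) = √(-272 + √(-45)) = √(-272 + 3*I*√5)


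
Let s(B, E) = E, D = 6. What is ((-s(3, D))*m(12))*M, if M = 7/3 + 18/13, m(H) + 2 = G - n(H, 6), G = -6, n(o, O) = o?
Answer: 5800/13 ≈ 446.15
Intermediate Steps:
m(H) = -8 - H (m(H) = -2 + (-6 - H) = -8 - H)
M = 145/39 (M = 7*(1/3) + 18*(1/13) = 7/3 + 18/13 = 145/39 ≈ 3.7179)
((-s(3, D))*m(12))*M = ((-1*6)*(-8 - 1*12))*(145/39) = -6*(-8 - 12)*(145/39) = -6*(-20)*(145/39) = 120*(145/39) = 5800/13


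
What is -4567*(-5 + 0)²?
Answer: -114175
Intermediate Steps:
-4567*(-5 + 0)² = -4567*(-5)² = -4567*25 = -114175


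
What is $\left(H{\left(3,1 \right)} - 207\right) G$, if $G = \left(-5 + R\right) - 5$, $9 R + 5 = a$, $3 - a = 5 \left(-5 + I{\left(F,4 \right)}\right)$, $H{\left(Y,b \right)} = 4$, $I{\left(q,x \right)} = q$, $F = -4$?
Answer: $\frac{9541}{9} \approx 1060.1$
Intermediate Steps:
$a = 48$ ($a = 3 - 5 \left(-5 - 4\right) = 3 - 5 \left(-9\right) = 3 - -45 = 3 + 45 = 48$)
$R = \frac{43}{9}$ ($R = - \frac{5}{9} + \frac{1}{9} \cdot 48 = - \frac{5}{9} + \frac{16}{3} = \frac{43}{9} \approx 4.7778$)
$G = - \frac{47}{9}$ ($G = \left(-5 + \frac{43}{9}\right) - 5 = - \frac{2}{9} - 5 = - \frac{47}{9} \approx -5.2222$)
$\left(H{\left(3,1 \right)} - 207\right) G = \left(4 - 207\right) \left(- \frac{47}{9}\right) = \left(-203\right) \left(- \frac{47}{9}\right) = \frac{9541}{9}$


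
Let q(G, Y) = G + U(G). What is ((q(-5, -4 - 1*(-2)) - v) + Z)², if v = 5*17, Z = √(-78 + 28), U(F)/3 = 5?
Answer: 5575 - 750*I*√2 ≈ 5575.0 - 1060.7*I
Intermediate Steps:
U(F) = 15 (U(F) = 3*5 = 15)
q(G, Y) = 15 + G (q(G, Y) = G + 15 = 15 + G)
Z = 5*I*√2 (Z = √(-50) = 5*I*√2 ≈ 7.0711*I)
v = 85
((q(-5, -4 - 1*(-2)) - v) + Z)² = (((15 - 5) - 1*85) + 5*I*√2)² = ((10 - 85) + 5*I*√2)² = (-75 + 5*I*√2)²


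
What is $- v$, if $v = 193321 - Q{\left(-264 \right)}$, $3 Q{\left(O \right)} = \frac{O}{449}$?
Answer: $- \frac{86801217}{449} \approx -1.9332 \cdot 10^{5}$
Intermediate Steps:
$Q{\left(O \right)} = \frac{O}{1347}$ ($Q{\left(O \right)} = \frac{O \frac{1}{449}}{3} = \frac{\frac{1}{449} O}{3} = \frac{O}{1347}$)
$v = \frac{86801217}{449}$ ($v = 193321 - \frac{1}{1347} \left(-264\right) = 193321 - - \frac{88}{449} = 193321 + \frac{88}{449} = \frac{86801217}{449} \approx 1.9332 \cdot 10^{5}$)
$- v = \left(-1\right) \frac{86801217}{449} = - \frac{86801217}{449}$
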